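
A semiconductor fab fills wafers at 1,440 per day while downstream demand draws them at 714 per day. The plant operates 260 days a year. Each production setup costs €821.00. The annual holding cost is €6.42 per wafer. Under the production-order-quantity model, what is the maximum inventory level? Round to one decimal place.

I_max ≈ 4,892.6 wafers

Annual demand D = 714 × 260 = 185,640.
Production build-up factor (1 − d/p) = 1 − 714/1,440 = 0.5042.
Q* = √(2DS / (H(1 − d/p))) = √(2 × 185,640 × 821 / (6.42 × 0.5042)).
= √(304,820,880 / 3.2367) ≈ 9704.380.
Maximum inventory = Q*(1 − d/p) = 9704.380 × 0.5042 ≈ 4892.625.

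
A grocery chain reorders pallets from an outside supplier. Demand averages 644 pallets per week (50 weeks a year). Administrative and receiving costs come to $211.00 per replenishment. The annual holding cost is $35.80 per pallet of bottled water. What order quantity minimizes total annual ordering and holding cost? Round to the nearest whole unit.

Annual demand D = 644 × 50 = 32,200.
EOQ = √(2DS / H) = √(2 × 32,200 × 211 / 35.8).
= √(13,588,400 / 35.8) = √379,564.2458 ≈ 616.088.

Q* ≈ 616 pallets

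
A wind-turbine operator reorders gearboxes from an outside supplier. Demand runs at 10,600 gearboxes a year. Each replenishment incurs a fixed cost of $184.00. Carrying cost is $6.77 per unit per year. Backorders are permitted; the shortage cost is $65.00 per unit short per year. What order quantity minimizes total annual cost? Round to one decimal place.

With planned backorders, Q* = √(2DS/H) · √((H+B)/B).
√(2DS/H) = √(2 × 10,600 × 184 / 6.77) = 759.071.
√((H+B)/B) = √((6.77+65)/65) = 1.0508.
Q* ≈ 797.622.

Q* ≈ 797.6 gearboxes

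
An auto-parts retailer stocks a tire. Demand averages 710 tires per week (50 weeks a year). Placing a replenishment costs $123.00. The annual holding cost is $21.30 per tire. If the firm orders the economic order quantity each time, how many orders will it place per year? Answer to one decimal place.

N ≈ 55.4 orders per year

Annual demand D = 710 × 50 = 35,500.
The optimal lot size = √(2DS/H) = √(2 × 35,500 × 123 / 21.3) ≈ 640.31.
Orders per year = D / Q* = 35,500 / 640.31 ≈ 55.442.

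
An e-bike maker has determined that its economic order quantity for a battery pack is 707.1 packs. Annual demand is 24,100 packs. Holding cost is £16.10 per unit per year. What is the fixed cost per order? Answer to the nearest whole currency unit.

S ≈ £167

Squaring Q* = √(2DS/H) gives Q*² = 2DS/H.
From Q* = √(2DS/H): S = Q*²H / (2D) = 707.1² × 16.1 / (2 × 24,100) = 167.0092.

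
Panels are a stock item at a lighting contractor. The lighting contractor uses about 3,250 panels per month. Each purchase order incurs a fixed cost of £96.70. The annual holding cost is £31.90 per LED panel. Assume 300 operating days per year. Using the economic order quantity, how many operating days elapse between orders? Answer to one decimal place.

T ≈ 3.7 days

Annual demand D = 3,250 × 12 = 39,000.
Q* = √(2DS/H) = √(2 × 39,000 × 96.7 / 31.9) ≈ 486.26.
Cycle time = Q*/D × 300 = 486.26 / 39,000 × 300 ≈ 3.740 days.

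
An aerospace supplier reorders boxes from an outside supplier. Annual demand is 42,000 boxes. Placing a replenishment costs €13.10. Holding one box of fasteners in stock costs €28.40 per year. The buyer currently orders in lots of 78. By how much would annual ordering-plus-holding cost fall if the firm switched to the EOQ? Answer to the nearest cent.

EOQ = √(2DS/H) = √(2 × 42,000 × 13.1 / 28.4) ≈ 196.84.
Cost at Q* = (D/Q*)S + (Q*/2)H = √(2DSH) ≈ €5,590.29.
Cost at Q = 78: (42,000/78)×13.1 + (78/2)×28.4 = €7,053.85 + €1,107.60 = €8,161.45.
Excess = €8,161.45 − €5,590.29 = €2,571.15.

Extra cost ≈ €2,571.15 per year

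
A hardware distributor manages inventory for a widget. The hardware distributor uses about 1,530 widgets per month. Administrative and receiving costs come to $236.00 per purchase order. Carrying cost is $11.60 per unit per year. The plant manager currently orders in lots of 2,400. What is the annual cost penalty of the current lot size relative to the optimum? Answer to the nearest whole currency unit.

Annual demand D = 1,530 × 12 = 18,360.
EOQ = √(2DS/H) = √(2 × 18,360 × 236 / 11.6) ≈ 864.33.
Cost at Q* = (D/Q*)S + (Q*/2)H = √(2DSH) ≈ $10,026.20.
Cost at Q = 2,400: (18,360/2,400)×236 + (2,400/2)×11.6 = $1,805.40 + $13,920.00 = $15,725.40.
Excess = $15,725.40 − $10,026.20 = $5,699.20.

Extra cost ≈ $5,699 per year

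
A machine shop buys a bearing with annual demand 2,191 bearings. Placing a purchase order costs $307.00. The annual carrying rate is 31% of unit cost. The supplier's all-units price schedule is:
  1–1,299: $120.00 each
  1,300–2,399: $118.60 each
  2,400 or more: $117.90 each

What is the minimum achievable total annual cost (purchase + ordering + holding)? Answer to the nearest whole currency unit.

TC* ≈ $269,994

Holding cost per unit per year at price C is H = 0.31·C.
For each price level, check whether its EOQ is feasible; otherwise the best quantity at that price is the breakpoint.
EOQ at $120.00 = 190.2 (feasible in tier 1): TC = 2,191×$120.00 + (2,191/190.2)×307 + (190.2/2)×0.31×$120.00 = $269,994.19.
EOQ at $118.60 = 191.3 < 1300, so use break Q=1300: TC = 2,191×$118.60 + (2,191/1300.0)×307 + (1300.0/2)×0.31×$118.60 = $284,267.91.
EOQ at $117.90 = 191.9 < 2400, so use break Q=2400: TC = 2,191×$117.90 + (2,191/2400.0)×307 + (2400.0/2)×0.31×$117.90 = $302,457.97.
Lowest total cost among the candidates is at Q = 190.2.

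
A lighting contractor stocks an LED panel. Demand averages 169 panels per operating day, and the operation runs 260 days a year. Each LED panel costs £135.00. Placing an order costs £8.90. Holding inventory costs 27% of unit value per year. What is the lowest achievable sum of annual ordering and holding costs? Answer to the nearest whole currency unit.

TC* ≈ £5,339

Annual demand D = 169 × 260 = 43,940.
Holding cost H = 0.27 × £135.00 = £36.4500 per unit per year.
EOQ = √(2DS/H) = √(2 × 43,940 × 8.9 / 36.45) ≈ 146.48.
At Q*, ordering cost (D/Q*)S equals holding cost (Q*/2)H, each = √(DSH/2).
Minimum total = √(2DSH) = √(2 × 43,940 × 8.9 × 36.45) ≈ 5339.355.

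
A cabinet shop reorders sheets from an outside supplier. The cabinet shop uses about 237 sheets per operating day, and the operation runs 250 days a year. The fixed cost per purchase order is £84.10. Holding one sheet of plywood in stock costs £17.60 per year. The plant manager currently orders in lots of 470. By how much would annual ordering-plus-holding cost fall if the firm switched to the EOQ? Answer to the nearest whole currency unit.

Extra cost ≈ £1,494 per year

Annual demand D = 237 × 250 = 59,250.
EOQ = √(2DS/H) = √(2 × 59,250 × 84.1 / 17.6) ≈ 752.49.
Cost at Q* = (D/Q*)S + (Q*/2)H = √(2DSH) ≈ £13,243.83.
Cost at Q = 470: (59,250/470)×84.1 + (470/2)×17.6 = £10,601.97 + £4,136.00 = £14,737.97.
Excess = £14,737.97 − £13,243.83 = £1,494.14.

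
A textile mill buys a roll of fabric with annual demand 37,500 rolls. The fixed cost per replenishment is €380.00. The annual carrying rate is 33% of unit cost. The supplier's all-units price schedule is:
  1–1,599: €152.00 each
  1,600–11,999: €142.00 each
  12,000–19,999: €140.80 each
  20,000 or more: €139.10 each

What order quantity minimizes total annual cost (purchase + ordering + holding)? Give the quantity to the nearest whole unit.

Holding cost per unit per year at price C is H = 0.33·C.
Evaluate total cost at each tier's feasible EOQ or, if the EOQ is below the tier, at the tier's minimum quantity.
EOQ at €152.00 = 753.8 (feasible in tier 1): TC = 37,500×€152.00 + (37,500/753.8)×380 + (753.8/2)×0.33×€152.00 = €5,737,809.52.
EOQ at €142.00 = 779.9 < 1600, so use break Q=1600: TC = 37,500×€142.00 + (37,500/1600.0)×380 + (1600.0/2)×0.33×€142.00 = €5,371,394.25.
EOQ at €140.80 = 783.2 < 12000, so use break Q=12000: TC = 37,500×€140.80 + (37,500/12000.0)×380 + (12000.0/2)×0.33×€140.80 = €5,559,971.50.
EOQ at €139.10 = 788.0 < 20000, so use break Q=20000: TC = 37,500×€139.10 + (37,500/20000.0)×380 + (20000.0/2)×0.33×€139.10 = €5,675,992.50.
Lowest total cost is €5,371,394.25 at Q = 1600.0.

Q* ≈ 1,600 rolls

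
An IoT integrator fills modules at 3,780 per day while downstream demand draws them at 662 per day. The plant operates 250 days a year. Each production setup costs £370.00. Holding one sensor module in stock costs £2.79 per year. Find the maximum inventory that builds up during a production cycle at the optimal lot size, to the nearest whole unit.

Annual demand D = 662 × 250 = 165,500.
Production build-up factor (1 − d/p) = 1 − 662/3,780 = 0.8249.
Q* = √(2DS / (H(1 − d/p))) = √(2 × 165,500 × 370 / (2.79 × 0.8249)).
= √(122,470,000 / 2.3014) ≈ 7294.921.
Maximum inventory = Q*(1 − d/p) = 7294.921 × 0.8249 ≈ 6017.345.

I_max ≈ 6,017 modules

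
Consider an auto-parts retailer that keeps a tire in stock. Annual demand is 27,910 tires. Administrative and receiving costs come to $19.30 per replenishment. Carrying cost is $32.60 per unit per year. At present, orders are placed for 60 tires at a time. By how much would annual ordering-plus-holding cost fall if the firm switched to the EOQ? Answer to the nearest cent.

EOQ = √(2DS/H) = √(2 × 27,910 × 19.3 / 32.6) ≈ 181.79.
Cost at Q* = (D/Q*)S + (Q*/2)H = √(2DSH) ≈ $5,926.28.
Cost at Q = 60: (27,910/60)×19.3 + (60/2)×32.6 = $8,977.72 + $978.00 = $9,955.72.
Excess = $9,955.72 − $5,926.28 = $4,029.43.

Extra cost ≈ $4,029.43 per year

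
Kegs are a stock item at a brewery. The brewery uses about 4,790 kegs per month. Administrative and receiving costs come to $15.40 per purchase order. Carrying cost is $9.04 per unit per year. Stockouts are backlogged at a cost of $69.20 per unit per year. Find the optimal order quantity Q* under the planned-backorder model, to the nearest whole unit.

Annual demand D = 4,790 × 12 = 57,480.
With planned backorders, Q* = √(2DS/H) · √((H+B)/B).
√(2DS/H) = √(2 × 57,480 × 15.4 / 9.04) = 442.537.
√((H+B)/B) = √((9.04+69.2)/69.2) = 1.0633.
Q* ≈ 470.556.

Q* ≈ 471 kegs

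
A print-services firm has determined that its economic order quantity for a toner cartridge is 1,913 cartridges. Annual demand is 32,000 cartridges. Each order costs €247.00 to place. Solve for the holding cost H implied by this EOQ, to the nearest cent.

H ≈ €4.32

Invert the EOQ relation Q*² = 2DS/H.
From Q* = √(2DS/H): H = 2DS / Q*² = 2 × 32,000 × 247 / 1,913² = 4.3196.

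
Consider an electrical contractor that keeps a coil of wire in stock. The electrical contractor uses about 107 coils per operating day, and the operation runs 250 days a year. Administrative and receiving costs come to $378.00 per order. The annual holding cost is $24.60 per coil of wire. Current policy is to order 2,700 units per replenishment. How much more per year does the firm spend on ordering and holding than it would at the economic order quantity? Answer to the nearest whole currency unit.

Extra cost ≈ $14,651 per year

Annual demand D = 107 × 250 = 26,750.
EOQ = √(2DS/H) = √(2 × 26,750 × 378 / 24.6) ≈ 906.68.
Cost at Q* = (D/Q*)S + (Q*/2)H = √(2DSH) ≈ $22,304.39.
Cost at Q = 2,700: (26,750/2,700)×378 + (2,700/2)×24.6 = $3,745.00 + $33,210.00 = $36,955.00.
Excess = $36,955.00 − $22,304.39 = $14,650.61.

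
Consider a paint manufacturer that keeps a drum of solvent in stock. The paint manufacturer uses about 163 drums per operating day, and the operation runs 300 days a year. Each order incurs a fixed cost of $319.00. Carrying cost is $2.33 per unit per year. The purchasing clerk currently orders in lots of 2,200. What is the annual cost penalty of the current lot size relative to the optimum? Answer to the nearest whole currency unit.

Annual demand D = 163 × 300 = 48,900.
EOQ = √(2DS/H) = √(2 × 48,900 × 319 / 2.33) ≈ 3659.21.
Cost at Q* = (D/Q*)S + (Q*/2)H = √(2DSH) ≈ $8,525.95.
Cost at Q = 2,200: (48,900/2,200)×319 + (2,200/2)×2.33 = $7,090.50 + $2,563.00 = $9,653.50.
Excess = $9,653.50 − $8,525.95 = $1,127.55.

Extra cost ≈ $1,128 per year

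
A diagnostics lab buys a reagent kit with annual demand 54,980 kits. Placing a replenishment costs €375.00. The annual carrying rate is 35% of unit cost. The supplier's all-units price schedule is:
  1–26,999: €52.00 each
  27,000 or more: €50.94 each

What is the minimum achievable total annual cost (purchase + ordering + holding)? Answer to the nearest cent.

TC* ≈ €2,886,354.84

Holding cost per unit per year at price C is H = 0.35·C.
For each price level, check whether its EOQ is feasible; otherwise the best quantity at that price is the breakpoint.
EOQ at €52.00 = 1505.2 (feasible in tier 1): TC = 54,980×€52.00 + (54,980/1505.2)×375 + (1505.2/2)×0.35×€52.00 = €2,886,354.84.
EOQ at €50.94 = 1520.8 < 27000, so use break Q=27000: TC = 54,980×€50.94 + (54,980/27000.0)×375 + (27000.0/2)×0.35×€50.94 = €3,042,136.31.
Lowest total cost among the candidates is at Q = 1505.2.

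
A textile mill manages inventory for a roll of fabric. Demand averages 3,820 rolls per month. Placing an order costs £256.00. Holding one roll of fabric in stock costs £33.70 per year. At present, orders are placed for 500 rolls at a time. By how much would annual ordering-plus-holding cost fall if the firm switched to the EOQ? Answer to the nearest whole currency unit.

Extra cost ≈ £3,771 per year

Annual demand D = 3,820 × 12 = 45,840.
EOQ = √(2DS/H) = √(2 × 45,840 × 256 / 33.7) ≈ 834.53.
Cost at Q* = (D/Q*)S + (Q*/2)H = √(2DSH) ≈ £28,123.69.
Cost at Q = 500: (45,840/500)×256 + (500/2)×33.7 = £23,470.08 + £8,425.00 = £31,895.08.
Excess = £31,895.08 − £28,123.69 = £3,771.39.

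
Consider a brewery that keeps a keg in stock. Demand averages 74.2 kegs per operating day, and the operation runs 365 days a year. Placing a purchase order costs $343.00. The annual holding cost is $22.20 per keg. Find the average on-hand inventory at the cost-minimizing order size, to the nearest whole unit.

Average inventory ≈ 457 kegs

Annual demand D = 74.2 × 365 = 27,083.
EOQ = √(2DS/H) = √(2 × 27,083 × 343 / 22.2) ≈ 914.82.
Average inventory = Q*/2 ≈ 914.82 / 2 = 457.408.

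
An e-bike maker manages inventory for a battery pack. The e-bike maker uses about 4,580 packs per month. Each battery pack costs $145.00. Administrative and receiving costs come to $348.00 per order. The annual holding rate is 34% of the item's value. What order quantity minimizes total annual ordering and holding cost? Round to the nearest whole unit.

Q* ≈ 881 packs

Annual demand D = 4,580 × 12 = 54,960.
Holding cost H = 0.34 × $145.00 = $49.3000 per unit per year.
EOQ = √(2DS / H) = √(2 × 54,960 × 348 / 49.3).
= √(38,252,160 / 49.3) = √775,905.8824 ≈ 880.855.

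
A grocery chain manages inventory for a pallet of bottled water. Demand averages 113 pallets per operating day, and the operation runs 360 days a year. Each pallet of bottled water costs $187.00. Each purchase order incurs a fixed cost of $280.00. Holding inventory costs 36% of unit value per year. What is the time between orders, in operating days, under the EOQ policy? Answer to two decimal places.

T ≈ 5.15 days

Annual demand D = 113 × 360 = 40,680.
Holding cost H = 0.36 × $187.00 = $67.3200 per unit per year.
EOQ = √(2DS/H) = √(2 × 40,680 × 280 / 67.32) ≈ 581.72.
Cycle time = Q*/D × 360 = 581.72 / 40,680 × 360 ≈ 5.148 days.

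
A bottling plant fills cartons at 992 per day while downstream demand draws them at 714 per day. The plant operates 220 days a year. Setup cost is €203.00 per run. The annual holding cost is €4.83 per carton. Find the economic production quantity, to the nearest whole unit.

Annual demand D = 714 × 220 = 157,080.
Production build-up factor (1 − d/p) = 1 − 714/992 = 0.2802.
Q* = √(2DS / (H(1 − d/p))) = √(2 × 157,080 × 203 / (4.83 × 0.2802)).
= √(63,774,480 / 1.3536) ≈ 6864.096.

Q* ≈ 6,864 cartons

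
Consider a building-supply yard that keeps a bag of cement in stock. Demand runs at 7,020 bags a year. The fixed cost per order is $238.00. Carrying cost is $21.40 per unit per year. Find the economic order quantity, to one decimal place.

Q* ≈ 395.2 bags

EOQ = √(2DS / H) = √(2 × 7,020 × 238 / 21.4).
= √(3,341,520 / 21.4) = √156,145.7944 ≈ 395.153.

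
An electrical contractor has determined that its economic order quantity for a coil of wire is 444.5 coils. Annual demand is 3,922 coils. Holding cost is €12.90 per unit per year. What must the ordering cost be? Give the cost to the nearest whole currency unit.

The basic EOQ model gives Q* = √(2DS/H); rearrange for the unknown.
From Q* = √(2DS/H): S = Q*²H / (2D) = 444.5² × 12.9 / (2 × 3,922) = 324.9344.

S ≈ €325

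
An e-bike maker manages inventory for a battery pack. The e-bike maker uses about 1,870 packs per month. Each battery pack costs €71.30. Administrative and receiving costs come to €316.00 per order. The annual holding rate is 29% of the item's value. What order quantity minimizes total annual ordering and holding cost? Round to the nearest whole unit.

Annual demand D = 1,870 × 12 = 22,440.
Holding cost H = 0.29 × €71.30 = €20.6770 per unit per year.
EOQ = √(2DS / H) = √(2 × 22,440 × 316 / 20.677).
= √(14,182,080 / 20.677) = √685,886.7341 ≈ 828.183.

Q* ≈ 828 packs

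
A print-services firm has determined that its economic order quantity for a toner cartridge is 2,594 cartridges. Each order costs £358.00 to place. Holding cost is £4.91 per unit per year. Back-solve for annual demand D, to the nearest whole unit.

D ≈ 46,143 cartridges per year

The basic EOQ model gives Q* = √(2DS/H); rearrange for the unknown.
From Q* = √(2DS/H): D = Q*²H / (2S) = 2,594² × 4.91 / (2 × 358) = 46143.275.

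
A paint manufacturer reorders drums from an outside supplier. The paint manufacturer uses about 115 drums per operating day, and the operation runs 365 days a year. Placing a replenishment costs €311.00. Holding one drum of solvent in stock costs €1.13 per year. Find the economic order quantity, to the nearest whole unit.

Annual demand D = 115 × 365 = 41,975.
EOQ = √(2DS / H) = √(2 × 41,975 × 311 / 1.13).
= √(26,108,450 / 1.13) = √23,104,823.0088 ≈ 4806.748.

Q* ≈ 4,807 drums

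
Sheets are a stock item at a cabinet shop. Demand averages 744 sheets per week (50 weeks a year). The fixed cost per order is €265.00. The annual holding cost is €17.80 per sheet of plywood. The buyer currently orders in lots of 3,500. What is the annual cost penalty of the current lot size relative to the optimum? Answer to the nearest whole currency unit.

Extra cost ≈ €15,233 per year

Annual demand D = 744 × 50 = 37,200.
EOQ = √(2DS/H) = √(2 × 37,200 × 265 / 17.8) ≈ 1052.44.
Cost at Q* = (D/Q*)S + (Q*/2)H = √(2DSH) ≈ €18,733.52.
Cost at Q = 3,500: (37,200/3,500)×265 + (3,500/2)×17.8 = €2,816.57 + €31,150.00 = €33,966.57.
Excess = €33,966.57 − €18,733.52 = €15,233.05.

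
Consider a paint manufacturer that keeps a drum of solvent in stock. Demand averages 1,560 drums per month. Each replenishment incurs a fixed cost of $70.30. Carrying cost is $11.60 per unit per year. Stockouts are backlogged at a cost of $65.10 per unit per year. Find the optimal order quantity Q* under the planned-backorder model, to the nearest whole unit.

Annual demand D = 1,560 × 12 = 18,720.
With planned backorders, Q* = √(2DS/H) · √((H+B)/B).
√(2DS/H) = √(2 × 18,720 × 70.3 / 11.6) = 476.339.
√((H+B)/B) = √((11.6+65.1)/65.1) = 1.0854.
Q* ≈ 517.040.

Q* ≈ 517 drums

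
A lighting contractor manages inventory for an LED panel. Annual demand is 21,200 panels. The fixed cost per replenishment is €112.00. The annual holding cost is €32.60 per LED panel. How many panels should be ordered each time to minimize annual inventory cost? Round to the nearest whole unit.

EOQ = √(2DS / H) = √(2 × 21,200 × 112 / 32.6).
= √(4,748,800 / 32.6) = √145,668.7117 ≈ 381.666.

Q* ≈ 382 panels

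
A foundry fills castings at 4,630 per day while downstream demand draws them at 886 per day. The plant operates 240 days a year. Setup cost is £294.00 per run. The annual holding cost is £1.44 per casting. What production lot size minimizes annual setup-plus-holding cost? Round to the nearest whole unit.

Q* ≈ 10,362 castings

Annual demand D = 886 × 240 = 212,640.
Production build-up factor (1 − d/p) = 1 − 886/4,630 = 0.8086.
Q* = √(2DS / (H(1 − d/p))) = √(2 × 212,640 × 294 / (1.44 × 0.8086)).
= √(125,032,320 / 1.1644) ≈ 10362.212.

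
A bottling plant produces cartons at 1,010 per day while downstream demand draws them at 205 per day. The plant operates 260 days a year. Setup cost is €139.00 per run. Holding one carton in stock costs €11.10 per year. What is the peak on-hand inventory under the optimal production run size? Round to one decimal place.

Annual demand D = 205 × 260 = 53,300.
Production build-up factor (1 − d/p) = 1 − 205/1,010 = 0.7970.
Q* = √(2DS / (H(1 − d/p))) = √(2 × 53,300 × 139 / (11.1 × 0.7970)).
= √(14,817,400 / 8.847) ≈ 1294.158.
Maximum inventory = Q*(1 − d/p) = 1294.158 × 0.7970 ≈ 1031.482.

I_max ≈ 1,031.5 cartons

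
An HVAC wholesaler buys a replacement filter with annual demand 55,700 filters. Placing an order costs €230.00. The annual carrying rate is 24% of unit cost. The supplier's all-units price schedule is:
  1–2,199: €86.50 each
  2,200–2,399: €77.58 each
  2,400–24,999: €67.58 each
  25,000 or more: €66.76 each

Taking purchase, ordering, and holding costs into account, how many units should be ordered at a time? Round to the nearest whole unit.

Q* ≈ 2,400 filters

Holding cost per unit per year at price C is H = 0.24·C.
Evaluate total cost at each tier's feasible EOQ or, if the EOQ is below the tier, at the tier's minimum quantity.
EOQ at €86.50 = 1110.9 (feasible in tier 1): TC = 55,700×€86.50 + (55,700/1110.9)×230 + (1110.9/2)×0.24×€86.50 = €4,841,113.23.
EOQ at €77.58 = 1173.1 < 2200, so use break Q=2200: TC = 55,700×€77.58 + (55,700/2200.0)×230 + (2200.0/2)×0.24×€77.58 = €4,347,510.30.
EOQ at €67.58 = 1256.9 < 2400, so use break Q=2400: TC = 55,700×€67.58 + (55,700/2400.0)×230 + (2400.0/2)×0.24×€67.58 = €3,789,006.96.
EOQ at €66.76 = 1264.6 < 25000, so use break Q=25000: TC = 55,700×€66.76 + (55,700/25000.0)×230 + (25000.0/2)×0.24×€66.76 = €3,919,324.44.
Lowest total cost is €3,789,006.96 at Q = 2400.0.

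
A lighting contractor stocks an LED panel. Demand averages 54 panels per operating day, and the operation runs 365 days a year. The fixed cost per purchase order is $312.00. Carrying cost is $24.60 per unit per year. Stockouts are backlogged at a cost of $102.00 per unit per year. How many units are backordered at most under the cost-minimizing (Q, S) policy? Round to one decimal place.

S* ≈ 153.1 panels

Annual demand D = 54 × 365 = 19,710.
With planned backorders, Q* = √(2DS/H) · √((H+B)/B).
√(2DS/H) = √(2 × 19,710 × 312 / 24.6) = 707.079.
√((H+B)/B) = √((24.6+102)/102) = 1.1141.
Q* ≈ 787.743.
S* = Q* · H/(H+B) = 787.743 × 24.6/126.6 ≈ 153.069.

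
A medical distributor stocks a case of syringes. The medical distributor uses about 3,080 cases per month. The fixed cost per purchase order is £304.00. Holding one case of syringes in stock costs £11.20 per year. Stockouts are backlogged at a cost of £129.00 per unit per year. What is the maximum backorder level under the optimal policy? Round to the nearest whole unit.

S* ≈ 118 cases

Annual demand D = 3,080 × 12 = 36,960.
With planned backorders, Q* = √(2DS/H) · √((H+B)/B).
√(2DS/H) = √(2 × 36,960 × 304 / 11.2) = 1416.474.
√((H+B)/B) = √((11.2+129)/129) = 1.0425.
Q* ≈ 1476.685.
S* = Q* · H/(H+B) = 1476.685 × 11.2/140.2 ≈ 117.966.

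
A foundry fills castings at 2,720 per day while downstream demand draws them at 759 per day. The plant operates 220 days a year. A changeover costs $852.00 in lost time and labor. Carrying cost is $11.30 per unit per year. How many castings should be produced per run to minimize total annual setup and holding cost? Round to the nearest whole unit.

Annual demand D = 759 × 220 = 166,980.
Production build-up factor (1 − d/p) = 1 − 759/2,720 = 0.7210.
Q* = √(2DS / (H(1 − d/p))) = √(2 × 166,980 × 852 / (11.3 × 0.7210)).
= √(284,533,920 / 8.1468) ≈ 5909.809.

Q* ≈ 5,910 castings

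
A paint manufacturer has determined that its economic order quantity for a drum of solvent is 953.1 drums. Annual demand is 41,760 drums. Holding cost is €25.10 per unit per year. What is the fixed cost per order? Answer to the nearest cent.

Invert the EOQ relation Q*² = 2DS/H.
From Q* = √(2DS/H): S = Q*²H / (2D) = 953.1² × 25.1 / (2 × 41,760) = 272.9984.

S ≈ €273.00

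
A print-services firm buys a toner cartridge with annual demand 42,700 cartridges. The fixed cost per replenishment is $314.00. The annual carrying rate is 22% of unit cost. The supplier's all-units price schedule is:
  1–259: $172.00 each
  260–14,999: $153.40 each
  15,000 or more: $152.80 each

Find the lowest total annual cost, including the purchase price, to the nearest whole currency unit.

Holding cost per unit per year at price C is H = 0.22·C.
For each price level, check whether its EOQ is feasible; otherwise the best quantity at that price is the breakpoint.
Tier 1 ($172.00): EOQ = 841.8 exceeds tier's upper bound 259, so this tier is dominated.
EOQ at $153.40 = 891.4 (feasible in tier 2): TC = 42,700×$153.40 + (42,700/891.4)×314 + (891.4/2)×0.22×$153.40 = $6,580,262.77.
EOQ at $152.80 = 893.1 < 15000, so use break Q=15000: TC = 42,700×$152.80 + (42,700/15000.0)×314 + (15000.0/2)×0.22×$152.80 = $6,777,573.85.
Lowest total cost among the candidates is at Q = 891.4.

TC* ≈ $6,580,263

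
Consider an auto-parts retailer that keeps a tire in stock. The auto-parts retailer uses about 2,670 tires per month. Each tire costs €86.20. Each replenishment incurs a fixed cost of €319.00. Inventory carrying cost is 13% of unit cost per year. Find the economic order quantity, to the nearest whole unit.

Q* ≈ 1,351 tires

Annual demand D = 2,670 × 12 = 32,040.
Holding cost H = 0.13 × €86.20 = €11.2060 per unit per year.
EOQ = √(2DS / H) = √(2 × 32,040 × 319 / 11.206).
= √(20,441,520 / 11.206) = √1,824,158.4865 ≈ 1350.614.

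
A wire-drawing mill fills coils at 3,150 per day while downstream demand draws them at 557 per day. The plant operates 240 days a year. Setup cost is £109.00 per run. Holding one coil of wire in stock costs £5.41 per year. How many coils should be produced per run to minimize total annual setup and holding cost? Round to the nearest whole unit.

Annual demand D = 557 × 240 = 133,680.
Production build-up factor (1 − d/p) = 1 − 557/3,150 = 0.8232.
Q* = √(2DS / (H(1 − d/p))) = √(2 × 133,680 × 109 / (5.41 × 0.8232)).
= √(29,142,240 / 4.4534) ≈ 2558.096.

Q* ≈ 2,558 coils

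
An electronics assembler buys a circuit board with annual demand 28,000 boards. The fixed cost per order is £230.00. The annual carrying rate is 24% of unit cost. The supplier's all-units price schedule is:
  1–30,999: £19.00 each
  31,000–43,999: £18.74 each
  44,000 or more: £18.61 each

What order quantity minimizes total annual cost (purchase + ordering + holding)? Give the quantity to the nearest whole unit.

Q* ≈ 1,681 boards

Holding cost per unit per year at price C is H = 0.24·C.
For each price level, check whether its EOQ is feasible; otherwise the best quantity at that price is the breakpoint.
EOQ at £19.00 = 1680.6 (feasible in tier 1): TC = 28,000×£19.00 + (28,000/1680.6)×230 + (1680.6/2)×0.24×£19.00 = £539,663.73.
EOQ at £18.74 = 1692.3 < 31000, so use break Q=31000: TC = 28,000×£18.74 + (28,000/31000.0)×230 + (31000.0/2)×0.24×£18.74 = £594,640.54.
EOQ at £18.61 = 1698.2 < 44000, so use break Q=44000: TC = 28,000×£18.61 + (28,000/44000.0)×230 + (44000.0/2)×0.24×£18.61 = £619,487.16.
Lowest total cost is £539,663.73 at Q = 1680.6.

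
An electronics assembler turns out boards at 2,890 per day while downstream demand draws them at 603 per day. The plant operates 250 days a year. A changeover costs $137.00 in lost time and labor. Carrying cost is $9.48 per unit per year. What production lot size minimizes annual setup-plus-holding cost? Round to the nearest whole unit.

Annual demand D = 603 × 250 = 150,750.
Production build-up factor (1 − d/p) = 1 − 603/2,890 = 0.7913.
Q* = √(2DS / (H(1 − d/p))) = √(2 × 150,750 × 137 / (9.48 × 0.7913)).
= √(41,305,500 / 7.502) ≈ 2346.473.

Q* ≈ 2,346 boards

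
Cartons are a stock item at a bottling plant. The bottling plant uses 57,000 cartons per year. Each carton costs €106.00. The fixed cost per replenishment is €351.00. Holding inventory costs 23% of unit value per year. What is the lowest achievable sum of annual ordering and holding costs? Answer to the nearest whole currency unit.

TC* ≈ €31,234

Holding cost H = 0.23 × €106.00 = €24.3800 per unit per year.
The optimal lot size = √(2DS/H) = √(2 × 57,000 × 351 / 24.38) ≈ 1281.12.
At Q*, ordering cost (D/Q*)S equals holding cost (Q*/2)H, each = √(DSH/2).
Minimum total = √(2DSH) = √(2 × 57,000 × 351 × 24.38) ≈ 31233.657.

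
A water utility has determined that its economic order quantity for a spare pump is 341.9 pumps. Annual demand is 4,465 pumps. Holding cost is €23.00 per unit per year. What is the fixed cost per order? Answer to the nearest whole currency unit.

S ≈ €301

Squaring Q* = √(2DS/H) gives Q*² = 2DS/H.
From Q* = √(2DS/H): S = Q*²H / (2D) = 341.9² × 23 / (2 × 4,465) = 301.0749.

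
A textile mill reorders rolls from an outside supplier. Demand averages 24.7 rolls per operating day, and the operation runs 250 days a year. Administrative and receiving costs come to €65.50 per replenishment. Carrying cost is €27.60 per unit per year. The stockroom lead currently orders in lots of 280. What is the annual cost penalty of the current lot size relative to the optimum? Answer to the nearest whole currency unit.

Annual demand D = 24.7 × 250 = 6,175.
EOQ = √(2DS/H) = √(2 × 6,175 × 65.5 / 27.6) ≈ 171.20.
Cost at Q* = (D/Q*)S + (Q*/2)H = √(2DSH) ≈ €4,725.07.
Cost at Q = 280: (6,175/280)×65.5 + (280/2)×27.6 = €1,444.51 + €3,864.00 = €5,308.51.
Excess = €5,308.51 − €4,725.07 = €583.43.

Extra cost ≈ €583 per year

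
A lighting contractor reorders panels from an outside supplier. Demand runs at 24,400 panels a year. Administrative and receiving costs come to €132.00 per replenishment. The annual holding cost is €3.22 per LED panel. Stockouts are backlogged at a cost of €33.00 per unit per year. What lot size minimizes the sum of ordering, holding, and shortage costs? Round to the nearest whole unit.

With planned backorders, Q* = √(2DS/H) · √((H+B)/B).
√(2DS/H) = √(2 × 24,400 × 132 / 3.22) = 1414.389.
√((H+B)/B) = √((3.22+33)/33) = 1.0477.
Q* ≈ 1481.788.

Q* ≈ 1,482 panels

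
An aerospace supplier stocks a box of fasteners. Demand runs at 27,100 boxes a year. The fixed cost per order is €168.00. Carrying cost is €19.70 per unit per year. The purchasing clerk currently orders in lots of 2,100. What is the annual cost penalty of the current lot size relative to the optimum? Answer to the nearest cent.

EOQ = √(2DS/H) = √(2 × 27,100 × 168 / 19.7) ≈ 679.86.
Cost at Q* = (D/Q*)S + (Q*/2)H = √(2DSH) ≈ €13,393.29.
Cost at Q = 2,100: (27,100/2,100)×168 + (2,100/2)×19.7 = €2,168.00 + €20,685.00 = €22,853.00.
Excess = €22,853.00 − €13,393.29 = €9,459.71.

Extra cost ≈ €9,459.71 per year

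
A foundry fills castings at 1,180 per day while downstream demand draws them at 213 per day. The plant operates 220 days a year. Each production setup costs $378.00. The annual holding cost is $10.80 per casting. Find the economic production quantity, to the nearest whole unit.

Annual demand D = 213 × 220 = 46,860.
Production build-up factor (1 − d/p) = 1 − 213/1,180 = 0.8195.
Q* = √(2DS / (H(1 − d/p))) = √(2 × 46,860 × 378 / (10.8 × 0.8195)).
= √(35,426,160 / 8.8505) ≈ 2000.681.

Q* ≈ 2,001 castings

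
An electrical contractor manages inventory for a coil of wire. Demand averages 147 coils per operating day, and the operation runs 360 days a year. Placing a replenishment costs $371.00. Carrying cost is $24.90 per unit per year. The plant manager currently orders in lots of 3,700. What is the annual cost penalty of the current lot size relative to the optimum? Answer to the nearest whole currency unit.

Annual demand D = 147 × 360 = 52,920.
EOQ = √(2DS/H) = √(2 × 52,920 × 371 / 24.9) ≈ 1255.78.
Cost at Q* = (D/Q*)S + (Q*/2)H = √(2DSH) ≈ $31,268.82.
Cost at Q = 3,700: (52,920/3,700)×371 + (3,700/2)×24.9 = $5,306.30 + $46,065.00 = $51,371.30.
Excess = $51,371.30 − $31,268.82 = $20,102.48.

Extra cost ≈ $20,102 per year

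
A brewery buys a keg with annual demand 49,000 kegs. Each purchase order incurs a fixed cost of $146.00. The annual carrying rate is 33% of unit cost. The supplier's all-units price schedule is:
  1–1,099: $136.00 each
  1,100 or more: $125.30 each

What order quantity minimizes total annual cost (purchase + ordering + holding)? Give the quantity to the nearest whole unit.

Holding cost per unit per year at price C is H = 0.33·C.
Evaluate total cost at each tier's feasible EOQ or, if the EOQ is below the tier, at the tier's minimum quantity.
EOQ at $136.00 = 564.6 (feasible in tier 1): TC = 49,000×$136.00 + (49,000/564.6)×146 + (564.6/2)×0.33×$136.00 = $6,689,340.54.
EOQ at $125.30 = 588.2 < 1100, so use break Q=1100: TC = 49,000×$125.30 + (49,000/1100.0)×146 + (1100.0/2)×0.33×$125.30 = $6,168,945.59.
Lowest total cost is $6,168,945.59 at Q = 1100.0.

Q* ≈ 1,100 kegs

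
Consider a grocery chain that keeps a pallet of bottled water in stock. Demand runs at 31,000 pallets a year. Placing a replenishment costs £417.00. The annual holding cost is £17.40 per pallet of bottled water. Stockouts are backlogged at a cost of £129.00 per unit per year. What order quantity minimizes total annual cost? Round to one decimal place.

With planned backorders, Q* = √(2DS/H) · √((H+B)/B).
√(2DS/H) = √(2 × 31,000 × 417 / 17.4) = 1218.959.
√((H+B)/B) = √((17.4+129)/129) = 1.0653.
Q* ≈ 1298.569.

Q* ≈ 1,298.6 pallets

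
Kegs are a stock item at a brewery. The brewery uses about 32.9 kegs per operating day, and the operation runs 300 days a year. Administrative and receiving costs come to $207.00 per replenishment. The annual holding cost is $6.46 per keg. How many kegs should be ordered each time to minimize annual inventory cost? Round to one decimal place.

Annual demand D = 32.9 × 300 = 9,870.
EOQ = √(2DS / H) = √(2 × 9,870 × 207 / 6.46).
= √(4,086,180 / 6.46) = √632,535.6037 ≈ 795.321.

Q* ≈ 795.3 kegs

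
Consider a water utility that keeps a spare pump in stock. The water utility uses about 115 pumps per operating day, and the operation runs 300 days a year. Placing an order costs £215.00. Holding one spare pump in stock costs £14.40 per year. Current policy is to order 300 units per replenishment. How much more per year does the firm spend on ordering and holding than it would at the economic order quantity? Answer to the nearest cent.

Extra cost ≈ £12,269.12 per year

Annual demand D = 115 × 300 = 34,500.
EOQ = √(2DS/H) = √(2 × 34,500 × 215 / 14.4) ≈ 1014.99.
Cost at Q* = (D/Q*)S + (Q*/2)H = √(2DSH) ≈ £14,615.88.
Cost at Q = 300: (34,500/300)×215 + (300/2)×14.4 = £24,725.00 + £2,160.00 = £26,885.00.
Excess = £26,885.00 − £14,615.88 = £12,269.12.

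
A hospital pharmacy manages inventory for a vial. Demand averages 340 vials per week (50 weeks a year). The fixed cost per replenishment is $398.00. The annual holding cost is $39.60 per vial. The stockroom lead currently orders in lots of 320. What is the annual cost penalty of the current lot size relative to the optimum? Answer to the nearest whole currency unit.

Extra cost ≈ $4,331 per year

Annual demand D = 340 × 50 = 17,000.
EOQ = √(2DS/H) = √(2 × 17,000 × 398 / 39.6) ≈ 584.57.
Cost at Q* = (D/Q*)S + (Q*/2)H = √(2DSH) ≈ $23,148.81.
Cost at Q = 320: (17,000/320)×398 + (320/2)×39.6 = $21,143.75 + $6,336.00 = $27,479.75.
Excess = $27,479.75 − $23,148.81 = $4,330.94.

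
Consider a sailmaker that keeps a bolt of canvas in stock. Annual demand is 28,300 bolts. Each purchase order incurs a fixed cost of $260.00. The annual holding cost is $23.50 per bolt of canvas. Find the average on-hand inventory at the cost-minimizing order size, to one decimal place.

EOQ = √(2DS/H) = √(2 × 28,300 × 260 / 23.5) ≈ 791.34.
Average inventory = Q*/2 ≈ 791.34 / 2 = 395.668.

Average inventory ≈ 395.7 bolts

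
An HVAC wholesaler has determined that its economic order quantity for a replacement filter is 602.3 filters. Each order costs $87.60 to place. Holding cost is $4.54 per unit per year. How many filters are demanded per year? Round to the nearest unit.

D ≈ 9,400 filters per year

Squaring Q* = √(2DS/H) gives Q*² = 2DS/H.
From Q* = √(2DS/H): D = Q*²H / (2S) = 602.3² × 4.54 / (2 × 87.6) = 9400.425.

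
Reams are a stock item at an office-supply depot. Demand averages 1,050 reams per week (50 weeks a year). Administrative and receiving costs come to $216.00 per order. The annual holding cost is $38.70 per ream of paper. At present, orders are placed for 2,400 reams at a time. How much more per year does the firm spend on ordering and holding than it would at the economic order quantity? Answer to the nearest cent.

Annual demand D = 1,050 × 50 = 52,500.
EOQ = √(2DS/H) = √(2 × 52,500 × 216 / 38.7) ≈ 765.54.
Cost at Q* = (D/Q*)S + (Q*/2)H = √(2DSH) ≈ $29,626.27.
Cost at Q = 2,400: (52,500/2,400)×216 + (2,400/2)×38.7 = $4,725.00 + $46,440.00 = $51,165.00.
Excess = $51,165.00 − $29,626.27 = $21,538.73.

Extra cost ≈ $21,538.73 per year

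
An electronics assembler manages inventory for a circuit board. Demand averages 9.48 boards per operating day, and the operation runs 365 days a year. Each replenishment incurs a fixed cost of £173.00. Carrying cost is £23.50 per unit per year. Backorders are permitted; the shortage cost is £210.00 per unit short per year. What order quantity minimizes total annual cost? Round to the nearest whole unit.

Q* ≈ 238 boards

Annual demand D = 9.48 × 365 = 3,460.2.
With planned backorders, Q* = √(2DS/H) · √((H+B)/B).
√(2DS/H) = √(2 × 3,460.2 × 173 / 23.5) = 225.712.
√((H+B)/B) = √((23.5+210)/210) = 1.0545.
Q* ≈ 238.006.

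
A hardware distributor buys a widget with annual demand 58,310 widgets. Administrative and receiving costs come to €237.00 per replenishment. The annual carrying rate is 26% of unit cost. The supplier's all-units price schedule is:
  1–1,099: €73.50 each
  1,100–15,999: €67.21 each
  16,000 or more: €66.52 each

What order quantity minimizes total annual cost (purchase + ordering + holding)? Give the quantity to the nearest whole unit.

Holding cost per unit per year at price C is H = 0.26·C.
Candidates are each tier's EOQ (if it falls in that tier) and each price-break quantity.
Tier 1 (€73.50): EOQ = 1202.6 exceeds tier's upper bound 1099, so this tier is dominated.
EOQ at €67.21 = 1257.6 (feasible in tier 2): TC = 58,310×€67.21 + (58,310/1257.6)×237 + (1257.6/2)×0.26×€67.21 = €3,940,991.89.
EOQ at €66.52 = 1264.1 < 16000, so use break Q=16000: TC = 58,310×€66.52 + (58,310/16000.0)×237 + (16000.0/2)×0.26×€66.52 = €4,018,006.52.
Lowest total cost is €3,940,991.89 at Q = 1257.6.

Q* ≈ 1,258 widgets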